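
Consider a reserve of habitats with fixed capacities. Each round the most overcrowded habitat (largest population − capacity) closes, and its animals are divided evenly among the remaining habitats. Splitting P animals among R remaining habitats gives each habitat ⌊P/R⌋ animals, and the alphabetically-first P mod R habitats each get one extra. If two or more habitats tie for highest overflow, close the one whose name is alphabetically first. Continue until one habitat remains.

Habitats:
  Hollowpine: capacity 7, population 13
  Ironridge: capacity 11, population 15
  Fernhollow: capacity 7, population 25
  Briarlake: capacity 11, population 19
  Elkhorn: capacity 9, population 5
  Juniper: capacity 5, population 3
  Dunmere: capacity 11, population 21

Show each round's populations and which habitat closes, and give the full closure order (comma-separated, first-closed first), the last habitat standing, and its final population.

Closure order: Fernhollow, Dunmere, Briarlake, Hollowpine, Ironridge, Elkhorn
Last habitat: Juniper with 101 animals

Round 1: Briarlake=19 Dunmere=21 Elkhorn=5 Fernhollow=25 Hollowpine=13 Ironridge=15 Juniper=3 → close Fernhollow (overflow 18)
  25÷6 = 4 each, +1 to first 1
Round 2: Briarlake=24 Dunmere=25 Elkhorn=9 Hollowpine=17 Ironridge=19 Juniper=7 → close Dunmere (overflow 14)
  25÷5 = 5 each, +1 to first 0
Round 3: Briarlake=29 Elkhorn=14 Hollowpine=22 Ironridge=24 Juniper=12 → close Briarlake (overflow 18)
  29÷4 = 7 each, +1 to first 1
Round 4: Elkhorn=22 Hollowpine=29 Ironridge=31 Juniper=19 → close Hollowpine (overflow 22)
  29÷3 = 9 each, +1 to first 2
Round 5: Elkhorn=32 Ironridge=41 Juniper=28 → close Ironridge (overflow 30)
  41÷2 = 20 each, +1 to first 1
Round 6: Elkhorn=53 Juniper=48 → close Elkhorn (overflow 44)
  53÷1 = 53 each, +1 to first 0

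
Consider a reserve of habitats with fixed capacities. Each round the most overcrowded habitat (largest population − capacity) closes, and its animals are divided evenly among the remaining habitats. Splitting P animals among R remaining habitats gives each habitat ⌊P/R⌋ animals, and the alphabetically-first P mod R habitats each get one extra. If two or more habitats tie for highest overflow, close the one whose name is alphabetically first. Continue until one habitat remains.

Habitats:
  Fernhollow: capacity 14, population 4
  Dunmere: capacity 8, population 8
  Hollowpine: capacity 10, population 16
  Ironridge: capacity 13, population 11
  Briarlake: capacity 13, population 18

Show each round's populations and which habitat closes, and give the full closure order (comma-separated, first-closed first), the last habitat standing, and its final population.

Closure order: Hollowpine, Briarlake, Dunmere, Ironridge
Last habitat: Fernhollow with 57 animals

Round 1: Briarlake=18 Dunmere=8 Fernhollow=4 Hollowpine=16 Ironridge=11 → close Hollowpine (overflow 6)
  16÷4 = 4 each, +1 to first 0
Round 2: Briarlake=22 Dunmere=12 Fernhollow=8 Ironridge=15 → close Briarlake (overflow 9)
  22÷3 = 7 each, +1 to first 1
Round 3: Dunmere=20 Fernhollow=15 Ironridge=22 → close Dunmere (overflow 12)
  20÷2 = 10 each, +1 to first 0
Round 4: Fernhollow=25 Ironridge=32 → close Ironridge (overflow 19)
  32÷1 = 32 each, +1 to first 0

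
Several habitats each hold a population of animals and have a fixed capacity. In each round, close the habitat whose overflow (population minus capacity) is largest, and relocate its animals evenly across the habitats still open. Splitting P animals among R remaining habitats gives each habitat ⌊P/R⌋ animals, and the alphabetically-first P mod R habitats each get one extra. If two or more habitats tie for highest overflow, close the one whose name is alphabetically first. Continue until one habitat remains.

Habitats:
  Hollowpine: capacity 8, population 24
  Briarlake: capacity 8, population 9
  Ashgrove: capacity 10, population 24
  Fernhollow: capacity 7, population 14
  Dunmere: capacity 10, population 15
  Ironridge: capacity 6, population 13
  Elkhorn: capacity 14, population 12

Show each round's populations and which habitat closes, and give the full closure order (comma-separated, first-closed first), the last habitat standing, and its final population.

Round 1: Ashgrove=24 Briarlake=9 Dunmere=15 Elkhorn=12 Fernhollow=14 Hollowpine=24 Ironridge=13 → close Hollowpine (overflow 16)
  24÷6 = 4 each, +1 to first 0
Round 2: Ashgrove=28 Briarlake=13 Dunmere=19 Elkhorn=16 Fernhollow=18 Ironridge=17 → close Ashgrove (overflow 18)
  28÷5 = 5 each, +1 to first 3
Round 3: Briarlake=19 Dunmere=25 Elkhorn=22 Fernhollow=23 Ironridge=22 → close Fernhollow (overflow 16)
  23÷4 = 5 each, +1 to first 3
Round 4: Briarlake=25 Dunmere=31 Elkhorn=28 Ironridge=27 → close Dunmere (overflow 21)
  31÷3 = 10 each, +1 to first 1
Round 5: Briarlake=36 Elkhorn=38 Ironridge=37 → close Ironridge (overflow 31)
  37÷2 = 18 each, +1 to first 1
Round 6: Briarlake=55 Elkhorn=56 → close Briarlake (overflow 47)
  55÷1 = 55 each, +1 to first 0

Closure order: Hollowpine, Ashgrove, Fernhollow, Dunmere, Ironridge, Briarlake
Last habitat: Elkhorn with 111 animals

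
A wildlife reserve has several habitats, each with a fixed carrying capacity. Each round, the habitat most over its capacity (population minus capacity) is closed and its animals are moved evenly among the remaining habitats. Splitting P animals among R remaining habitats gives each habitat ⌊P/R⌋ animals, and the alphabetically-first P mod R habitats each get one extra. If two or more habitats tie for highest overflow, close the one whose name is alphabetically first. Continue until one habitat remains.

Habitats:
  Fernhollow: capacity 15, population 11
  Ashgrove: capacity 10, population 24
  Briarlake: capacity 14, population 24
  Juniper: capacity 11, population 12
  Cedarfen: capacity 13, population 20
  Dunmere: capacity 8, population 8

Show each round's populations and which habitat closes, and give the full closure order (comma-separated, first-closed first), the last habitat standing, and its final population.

Closure order: Ashgrove, Briarlake, Cedarfen, Dunmere, Juniper
Last habitat: Fernhollow with 99 animals

Round 1: Ashgrove=24 Briarlake=24 Cedarfen=20 Dunmere=8 Fernhollow=11 Juniper=12 → close Ashgrove (overflow 14)
  24÷5 = 4 each, +1 to first 4
Round 2: Briarlake=29 Cedarfen=25 Dunmere=13 Fernhollow=16 Juniper=16 → close Briarlake (overflow 15)
  29÷4 = 7 each, +1 to first 1
Round 3: Cedarfen=33 Dunmere=20 Fernhollow=23 Juniper=23 → close Cedarfen (overflow 20)
  33÷3 = 11 each, +1 to first 0
Round 4: Dunmere=31 Fernhollow=34 Juniper=34 → close Dunmere (overflow 23)
  31÷2 = 15 each, +1 to first 1
Round 5: Fernhollow=50 Juniper=49 → close Juniper (overflow 38)
  49÷1 = 49 each, +1 to first 0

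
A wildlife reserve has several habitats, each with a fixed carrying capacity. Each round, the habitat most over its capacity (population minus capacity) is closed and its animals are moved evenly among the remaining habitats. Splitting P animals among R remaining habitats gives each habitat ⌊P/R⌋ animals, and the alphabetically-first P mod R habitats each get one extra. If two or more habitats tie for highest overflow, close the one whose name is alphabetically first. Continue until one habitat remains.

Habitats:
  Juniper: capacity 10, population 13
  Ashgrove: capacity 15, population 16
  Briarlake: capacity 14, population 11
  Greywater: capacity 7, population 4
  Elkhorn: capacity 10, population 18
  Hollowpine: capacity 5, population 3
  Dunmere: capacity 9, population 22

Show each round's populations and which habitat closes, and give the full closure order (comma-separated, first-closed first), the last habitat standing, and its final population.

Round 1: Ashgrove=16 Briarlake=11 Dunmere=22 Elkhorn=18 Greywater=4 Hollowpine=3 Juniper=13 → close Dunmere (overflow 13)
  22÷6 = 3 each, +1 to first 4
Round 2: Ashgrove=20 Briarlake=15 Elkhorn=22 Greywater=8 Hollowpine=6 Juniper=16 → close Elkhorn (overflow 12)
  22÷5 = 4 each, +1 to first 2
Round 3: Ashgrove=25 Briarlake=20 Greywater=12 Hollowpine=10 Juniper=20 → close Ashgrove (overflow 10)
  25÷4 = 6 each, +1 to first 1
Round 4: Briarlake=27 Greywater=18 Hollowpine=16 Juniper=26 → close Juniper (overflow 16)
  26÷3 = 8 each, +1 to first 2
Round 5: Briarlake=36 Greywater=27 Hollowpine=24 → close Briarlake (overflow 22)
  36÷2 = 18 each, +1 to first 0
Round 6: Greywater=45 Hollowpine=42 → close Greywater (overflow 38)
  45÷1 = 45 each, +1 to first 0

Closure order: Dunmere, Elkhorn, Ashgrove, Juniper, Briarlake, Greywater
Last habitat: Hollowpine with 87 animals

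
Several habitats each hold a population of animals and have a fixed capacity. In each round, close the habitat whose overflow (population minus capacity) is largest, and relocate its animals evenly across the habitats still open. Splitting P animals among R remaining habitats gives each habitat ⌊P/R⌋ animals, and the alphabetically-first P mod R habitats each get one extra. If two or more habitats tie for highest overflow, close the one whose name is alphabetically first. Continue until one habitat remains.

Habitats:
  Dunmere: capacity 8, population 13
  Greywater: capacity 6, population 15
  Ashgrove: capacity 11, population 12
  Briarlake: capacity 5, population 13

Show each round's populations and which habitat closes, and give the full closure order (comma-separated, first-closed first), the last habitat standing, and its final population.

Round 1: Ashgrove=12 Briarlake=13 Dunmere=13 Greywater=15 → close Greywater (overflow 9)
  15÷3 = 5 each, +1 to first 0
Round 2: Ashgrove=17 Briarlake=18 Dunmere=18 → close Briarlake (overflow 13)
  18÷2 = 9 each, +1 to first 0
Round 3: Ashgrove=26 Dunmere=27 → close Dunmere (overflow 19)
  27÷1 = 27 each, +1 to first 0

Closure order: Greywater, Briarlake, Dunmere
Last habitat: Ashgrove with 53 animals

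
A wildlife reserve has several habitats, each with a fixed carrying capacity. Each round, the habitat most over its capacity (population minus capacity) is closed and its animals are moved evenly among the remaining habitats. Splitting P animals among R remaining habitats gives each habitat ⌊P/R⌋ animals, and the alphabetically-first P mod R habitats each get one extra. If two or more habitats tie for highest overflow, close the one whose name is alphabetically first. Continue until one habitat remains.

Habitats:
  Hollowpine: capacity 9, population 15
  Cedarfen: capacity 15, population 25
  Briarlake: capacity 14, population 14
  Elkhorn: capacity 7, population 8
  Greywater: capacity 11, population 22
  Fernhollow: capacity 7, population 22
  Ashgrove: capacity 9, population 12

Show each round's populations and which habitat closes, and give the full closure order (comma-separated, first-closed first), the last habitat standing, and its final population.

Closure order: Fernhollow, Cedarfen, Greywater, Ashgrove, Hollowpine, Elkhorn
Last habitat: Briarlake with 118 animals

Round 1: Ashgrove=12 Briarlake=14 Cedarfen=25 Elkhorn=8 Fernhollow=22 Greywater=22 Hollowpine=15 → close Fernhollow (overflow 15)
  22÷6 = 3 each, +1 to first 4
Round 2: Ashgrove=16 Briarlake=18 Cedarfen=29 Elkhorn=12 Greywater=25 Hollowpine=18 → close Cedarfen (overflow 14)
  29÷5 = 5 each, +1 to first 4
Round 3: Ashgrove=22 Briarlake=24 Elkhorn=18 Greywater=31 Hollowpine=23 → close Greywater (overflow 20)
  31÷4 = 7 each, +1 to first 3
Round 4: Ashgrove=30 Briarlake=32 Elkhorn=26 Hollowpine=30 → close Ashgrove (overflow 21)
  30÷3 = 10 each, +1 to first 0
Round 5: Briarlake=42 Elkhorn=36 Hollowpine=40 → close Hollowpine (overflow 31)
  40÷2 = 20 each, +1 to first 0
Round 6: Briarlake=62 Elkhorn=56 → close Elkhorn (overflow 49)
  56÷1 = 56 each, +1 to first 0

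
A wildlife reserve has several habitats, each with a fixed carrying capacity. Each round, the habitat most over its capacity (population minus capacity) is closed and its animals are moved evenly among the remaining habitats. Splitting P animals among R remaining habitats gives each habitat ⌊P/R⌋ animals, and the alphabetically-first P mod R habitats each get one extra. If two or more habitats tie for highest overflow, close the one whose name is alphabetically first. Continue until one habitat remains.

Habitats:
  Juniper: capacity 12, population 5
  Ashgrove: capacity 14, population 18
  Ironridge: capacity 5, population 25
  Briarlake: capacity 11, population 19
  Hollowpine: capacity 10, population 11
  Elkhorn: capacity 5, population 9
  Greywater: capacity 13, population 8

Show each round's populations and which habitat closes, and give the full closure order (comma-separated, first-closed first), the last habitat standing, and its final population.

Closure order: Ironridge, Briarlake, Ashgrove, Elkhorn, Hollowpine, Greywater
Last habitat: Juniper with 95 animals

Round 1: Ashgrove=18 Briarlake=19 Elkhorn=9 Greywater=8 Hollowpine=11 Ironridge=25 Juniper=5 → close Ironridge (overflow 20)
  25÷6 = 4 each, +1 to first 1
Round 2: Ashgrove=23 Briarlake=23 Elkhorn=13 Greywater=12 Hollowpine=15 Juniper=9 → close Briarlake (overflow 12)
  23÷5 = 4 each, +1 to first 3
Round 3: Ashgrove=28 Elkhorn=18 Greywater=17 Hollowpine=19 Juniper=13 → close Ashgrove (overflow 14)
  28÷4 = 7 each, +1 to first 0
Round 4: Elkhorn=25 Greywater=24 Hollowpine=26 Juniper=20 → close Elkhorn (overflow 20)
  25÷3 = 8 each, +1 to first 1
Round 5: Greywater=33 Hollowpine=34 Juniper=28 → close Hollowpine (overflow 24)
  34÷2 = 17 each, +1 to first 0
Round 6: Greywater=50 Juniper=45 → close Greywater (overflow 37)
  50÷1 = 50 each, +1 to first 0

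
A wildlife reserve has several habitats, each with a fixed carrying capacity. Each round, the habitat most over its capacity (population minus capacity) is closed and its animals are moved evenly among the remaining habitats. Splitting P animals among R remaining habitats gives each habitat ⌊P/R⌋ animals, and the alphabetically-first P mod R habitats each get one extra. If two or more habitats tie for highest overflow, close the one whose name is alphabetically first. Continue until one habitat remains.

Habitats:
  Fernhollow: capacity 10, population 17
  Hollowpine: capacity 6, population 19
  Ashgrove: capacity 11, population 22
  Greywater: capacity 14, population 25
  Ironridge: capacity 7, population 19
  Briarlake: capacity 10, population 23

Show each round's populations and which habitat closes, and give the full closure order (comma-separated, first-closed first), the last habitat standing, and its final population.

Round 1: Ashgrove=22 Briarlake=23 Fernhollow=17 Greywater=25 Hollowpine=19 Ironridge=19 → close Briarlake (overflow 13)
  23÷5 = 4 each, +1 to first 3
Round 2: Ashgrove=27 Fernhollow=22 Greywater=30 Hollowpine=23 Ironridge=23 → close Hollowpine (overflow 17)
  23÷4 = 5 each, +1 to first 3
Round 3: Ashgrove=33 Fernhollow=28 Greywater=36 Ironridge=28 → close Ashgrove (overflow 22)
  33÷3 = 11 each, +1 to first 0
Round 4: Fernhollow=39 Greywater=47 Ironridge=39 → close Greywater (overflow 33)
  47÷2 = 23 each, +1 to first 1
Round 5: Fernhollow=63 Ironridge=62 → close Ironridge (overflow 55)
  62÷1 = 62 each, +1 to first 0

Closure order: Briarlake, Hollowpine, Ashgrove, Greywater, Ironridge
Last habitat: Fernhollow with 125 animals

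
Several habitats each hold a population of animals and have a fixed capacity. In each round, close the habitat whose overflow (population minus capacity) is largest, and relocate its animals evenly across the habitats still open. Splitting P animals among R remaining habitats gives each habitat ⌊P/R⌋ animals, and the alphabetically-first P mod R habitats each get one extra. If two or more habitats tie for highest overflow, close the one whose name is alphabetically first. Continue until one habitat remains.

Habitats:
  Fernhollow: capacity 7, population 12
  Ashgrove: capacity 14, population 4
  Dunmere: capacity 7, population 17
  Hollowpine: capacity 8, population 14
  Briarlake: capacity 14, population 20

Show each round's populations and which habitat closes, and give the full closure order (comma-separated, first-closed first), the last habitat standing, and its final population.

Round 1: Ashgrove=4 Briarlake=20 Dunmere=17 Fernhollow=12 Hollowpine=14 → close Dunmere (overflow 10)
  17÷4 = 4 each, +1 to first 1
Round 2: Ashgrove=9 Briarlake=24 Fernhollow=16 Hollowpine=18 → close Briarlake (overflow 10)
  24÷3 = 8 each, +1 to first 0
Round 3: Ashgrove=17 Fernhollow=24 Hollowpine=26 → close Hollowpine (overflow 18)
  26÷2 = 13 each, +1 to first 0
Round 4: Ashgrove=30 Fernhollow=37 → close Fernhollow (overflow 30)
  37÷1 = 37 each, +1 to first 0

Closure order: Dunmere, Briarlake, Hollowpine, Fernhollow
Last habitat: Ashgrove with 67 animals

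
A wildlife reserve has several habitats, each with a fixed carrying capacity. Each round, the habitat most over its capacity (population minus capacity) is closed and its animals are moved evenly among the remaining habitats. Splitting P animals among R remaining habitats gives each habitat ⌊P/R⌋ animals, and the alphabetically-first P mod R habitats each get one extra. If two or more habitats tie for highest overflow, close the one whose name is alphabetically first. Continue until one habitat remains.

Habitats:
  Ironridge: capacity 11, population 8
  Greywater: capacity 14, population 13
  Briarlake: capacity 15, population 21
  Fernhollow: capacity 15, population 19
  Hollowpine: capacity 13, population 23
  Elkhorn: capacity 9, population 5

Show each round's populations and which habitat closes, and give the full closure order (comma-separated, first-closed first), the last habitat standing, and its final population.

Closure order: Hollowpine, Briarlake, Fernhollow, Elkhorn, Greywater
Last habitat: Ironridge with 89 animals

Round 1: Briarlake=21 Elkhorn=5 Fernhollow=19 Greywater=13 Hollowpine=23 Ironridge=8 → close Hollowpine (overflow 10)
  23÷5 = 4 each, +1 to first 3
Round 2: Briarlake=26 Elkhorn=10 Fernhollow=24 Greywater=17 Ironridge=12 → close Briarlake (overflow 11)
  26÷4 = 6 each, +1 to first 2
Round 3: Elkhorn=17 Fernhollow=31 Greywater=23 Ironridge=18 → close Fernhollow (overflow 16)
  31÷3 = 10 each, +1 to first 1
Round 4: Elkhorn=28 Greywater=33 Ironridge=28 → close Elkhorn (overflow 19)
  28÷2 = 14 each, +1 to first 0
Round 5: Greywater=47 Ironridge=42 → close Greywater (overflow 33)
  47÷1 = 47 each, +1 to first 0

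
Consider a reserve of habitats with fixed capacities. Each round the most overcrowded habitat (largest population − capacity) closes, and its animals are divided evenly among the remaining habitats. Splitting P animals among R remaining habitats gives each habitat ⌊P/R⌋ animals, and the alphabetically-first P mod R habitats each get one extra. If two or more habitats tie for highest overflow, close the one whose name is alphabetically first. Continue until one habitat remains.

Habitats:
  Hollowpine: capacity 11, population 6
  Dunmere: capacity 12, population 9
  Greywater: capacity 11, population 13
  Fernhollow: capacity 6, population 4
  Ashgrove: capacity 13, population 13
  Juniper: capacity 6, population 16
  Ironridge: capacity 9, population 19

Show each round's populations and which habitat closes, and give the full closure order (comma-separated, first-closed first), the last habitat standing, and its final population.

Closure order: Ironridge, Juniper, Greywater, Ashgrove, Fernhollow, Dunmere
Last habitat: Hollowpine with 80 animals

Round 1: Ashgrove=13 Dunmere=9 Fernhollow=4 Greywater=13 Hollowpine=6 Ironridge=19 Juniper=16 → close Ironridge (overflow 10)
  19÷6 = 3 each, +1 to first 1
Round 2: Ashgrove=17 Dunmere=12 Fernhollow=7 Greywater=16 Hollowpine=9 Juniper=19 → close Juniper (overflow 13)
  19÷5 = 3 each, +1 to first 4
Round 3: Ashgrove=21 Dunmere=16 Fernhollow=11 Greywater=20 Hollowpine=12 → close Greywater (overflow 9)
  20÷4 = 5 each, +1 to first 0
Round 4: Ashgrove=26 Dunmere=21 Fernhollow=16 Hollowpine=17 → close Ashgrove (overflow 13)
  26÷3 = 8 each, +1 to first 2
Round 5: Dunmere=30 Fernhollow=25 Hollowpine=25 → close Fernhollow (overflow 19)
  25÷2 = 12 each, +1 to first 1
Round 6: Dunmere=43 Hollowpine=37 → close Dunmere (overflow 31)
  43÷1 = 43 each, +1 to first 0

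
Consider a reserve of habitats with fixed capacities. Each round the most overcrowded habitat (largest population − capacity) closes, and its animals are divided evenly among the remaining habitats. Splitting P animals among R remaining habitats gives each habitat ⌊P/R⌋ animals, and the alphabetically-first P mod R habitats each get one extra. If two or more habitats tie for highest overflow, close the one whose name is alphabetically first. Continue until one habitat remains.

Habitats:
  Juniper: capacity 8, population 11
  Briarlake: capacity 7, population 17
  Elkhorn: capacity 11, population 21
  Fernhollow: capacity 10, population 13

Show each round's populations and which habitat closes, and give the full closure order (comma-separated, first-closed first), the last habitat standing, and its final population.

Closure order: Briarlake, Elkhorn, Fernhollow
Last habitat: Juniper with 62 animals

Round 1: Briarlake=17 Elkhorn=21 Fernhollow=13 Juniper=11 → close Briarlake (overflow 10)
  17÷3 = 5 each, +1 to first 2
Round 2: Elkhorn=27 Fernhollow=19 Juniper=16 → close Elkhorn (overflow 16)
  27÷2 = 13 each, +1 to first 1
Round 3: Fernhollow=33 Juniper=29 → close Fernhollow (overflow 23)
  33÷1 = 33 each, +1 to first 0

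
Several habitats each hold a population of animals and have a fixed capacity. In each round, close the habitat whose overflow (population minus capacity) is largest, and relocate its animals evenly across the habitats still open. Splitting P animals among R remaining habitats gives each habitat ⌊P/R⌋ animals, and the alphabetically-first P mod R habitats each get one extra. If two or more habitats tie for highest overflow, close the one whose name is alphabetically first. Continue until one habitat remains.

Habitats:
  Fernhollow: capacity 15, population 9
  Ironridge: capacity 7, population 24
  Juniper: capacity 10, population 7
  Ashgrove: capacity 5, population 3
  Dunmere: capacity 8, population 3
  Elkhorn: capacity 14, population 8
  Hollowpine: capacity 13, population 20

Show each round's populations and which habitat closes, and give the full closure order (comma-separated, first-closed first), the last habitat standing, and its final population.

Round 1: Ashgrove=3 Dunmere=3 Elkhorn=8 Fernhollow=9 Hollowpine=20 Ironridge=24 Juniper=7 → close Ironridge (overflow 17)
  24÷6 = 4 each, +1 to first 0
Round 2: Ashgrove=7 Dunmere=7 Elkhorn=12 Fernhollow=13 Hollowpine=24 Juniper=11 → close Hollowpine (overflow 11)
  24÷5 = 4 each, +1 to first 4
Round 3: Ashgrove=12 Dunmere=12 Elkhorn=17 Fernhollow=18 Juniper=15 → close Ashgrove (overflow 7)
  12÷4 = 3 each, +1 to first 0
Round 4: Dunmere=15 Elkhorn=20 Fernhollow=21 Juniper=18 → close Juniper (overflow 8)
  18÷3 = 6 each, +1 to first 0
Round 5: Dunmere=21 Elkhorn=26 Fernhollow=27 → close Dunmere (overflow 13)
  21÷2 = 10 each, +1 to first 1
Round 6: Elkhorn=37 Fernhollow=37 → close Elkhorn (overflow 23)
  37÷1 = 37 each, +1 to first 0

Closure order: Ironridge, Hollowpine, Ashgrove, Juniper, Dunmere, Elkhorn
Last habitat: Fernhollow with 74 animals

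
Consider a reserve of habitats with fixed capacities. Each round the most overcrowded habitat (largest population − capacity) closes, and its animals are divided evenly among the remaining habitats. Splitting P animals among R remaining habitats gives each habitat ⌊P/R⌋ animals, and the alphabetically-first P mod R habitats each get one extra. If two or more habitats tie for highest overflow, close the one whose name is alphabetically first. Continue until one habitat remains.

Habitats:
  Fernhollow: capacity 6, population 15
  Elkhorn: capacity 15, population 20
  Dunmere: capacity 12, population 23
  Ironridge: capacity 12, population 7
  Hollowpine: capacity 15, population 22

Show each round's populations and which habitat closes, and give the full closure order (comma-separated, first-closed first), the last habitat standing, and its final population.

Closure order: Dunmere, Fernhollow, Hollowpine, Elkhorn
Last habitat: Ironridge with 87 animals

Round 1: Dunmere=23 Elkhorn=20 Fernhollow=15 Hollowpine=22 Ironridge=7 → close Dunmere (overflow 11)
  23÷4 = 5 each, +1 to first 3
Round 2: Elkhorn=26 Fernhollow=21 Hollowpine=28 Ironridge=12 → close Fernhollow (overflow 15)
  21÷3 = 7 each, +1 to first 0
Round 3: Elkhorn=33 Hollowpine=35 Ironridge=19 → close Hollowpine (overflow 20)
  35÷2 = 17 each, +1 to first 1
Round 4: Elkhorn=51 Ironridge=36 → close Elkhorn (overflow 36)
  51÷1 = 51 each, +1 to first 0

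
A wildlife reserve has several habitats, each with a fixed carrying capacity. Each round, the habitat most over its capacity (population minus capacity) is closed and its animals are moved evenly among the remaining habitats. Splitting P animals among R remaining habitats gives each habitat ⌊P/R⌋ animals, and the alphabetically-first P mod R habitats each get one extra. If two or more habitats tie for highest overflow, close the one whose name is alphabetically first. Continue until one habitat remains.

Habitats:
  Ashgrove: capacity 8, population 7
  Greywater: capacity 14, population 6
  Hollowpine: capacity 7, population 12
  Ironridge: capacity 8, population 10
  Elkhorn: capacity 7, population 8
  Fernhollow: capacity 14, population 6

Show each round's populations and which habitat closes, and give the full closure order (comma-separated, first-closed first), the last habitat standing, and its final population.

Round 1: Ashgrove=7 Elkhorn=8 Fernhollow=6 Greywater=6 Hollowpine=12 Ironridge=10 → close Hollowpine (overflow 5)
  12÷5 = 2 each, +1 to first 2
Round 2: Ashgrove=10 Elkhorn=11 Fernhollow=8 Greywater=8 Ironridge=12 → close Elkhorn (overflow 4)
  11÷4 = 2 each, +1 to first 3
Round 3: Ashgrove=13 Fernhollow=11 Greywater=11 Ironridge=14 → close Ironridge (overflow 6)
  14÷3 = 4 each, +1 to first 2
Round 4: Ashgrove=18 Fernhollow=16 Greywater=15 → close Ashgrove (overflow 10)
  18÷2 = 9 each, +1 to first 0
Round 5: Fernhollow=25 Greywater=24 → close Fernhollow (overflow 11)
  25÷1 = 25 each, +1 to first 0

Closure order: Hollowpine, Elkhorn, Ironridge, Ashgrove, Fernhollow
Last habitat: Greywater with 49 animals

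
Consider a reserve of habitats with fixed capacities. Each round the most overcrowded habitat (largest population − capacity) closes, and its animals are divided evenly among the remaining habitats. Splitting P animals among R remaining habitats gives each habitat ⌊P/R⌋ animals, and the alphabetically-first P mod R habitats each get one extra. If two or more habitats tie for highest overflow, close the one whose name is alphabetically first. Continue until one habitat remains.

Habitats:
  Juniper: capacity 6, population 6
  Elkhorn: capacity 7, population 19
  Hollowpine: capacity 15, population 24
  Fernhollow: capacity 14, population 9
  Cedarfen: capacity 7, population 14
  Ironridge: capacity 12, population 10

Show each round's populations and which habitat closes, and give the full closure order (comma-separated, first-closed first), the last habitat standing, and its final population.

Closure order: Elkhorn, Hollowpine, Cedarfen, Juniper, Ironridge
Last habitat: Fernhollow with 82 animals

Round 1: Cedarfen=14 Elkhorn=19 Fernhollow=9 Hollowpine=24 Ironridge=10 Juniper=6 → close Elkhorn (overflow 12)
  19÷5 = 3 each, +1 to first 4
Round 2: Cedarfen=18 Fernhollow=13 Hollowpine=28 Ironridge=14 Juniper=9 → close Hollowpine (overflow 13)
  28÷4 = 7 each, +1 to first 0
Round 3: Cedarfen=25 Fernhollow=20 Ironridge=21 Juniper=16 → close Cedarfen (overflow 18)
  25÷3 = 8 each, +1 to first 1
Round 4: Fernhollow=29 Ironridge=29 Juniper=24 → close Juniper (overflow 18)
  24÷2 = 12 each, +1 to first 0
Round 5: Fernhollow=41 Ironridge=41 → close Ironridge (overflow 29)
  41÷1 = 41 each, +1 to first 0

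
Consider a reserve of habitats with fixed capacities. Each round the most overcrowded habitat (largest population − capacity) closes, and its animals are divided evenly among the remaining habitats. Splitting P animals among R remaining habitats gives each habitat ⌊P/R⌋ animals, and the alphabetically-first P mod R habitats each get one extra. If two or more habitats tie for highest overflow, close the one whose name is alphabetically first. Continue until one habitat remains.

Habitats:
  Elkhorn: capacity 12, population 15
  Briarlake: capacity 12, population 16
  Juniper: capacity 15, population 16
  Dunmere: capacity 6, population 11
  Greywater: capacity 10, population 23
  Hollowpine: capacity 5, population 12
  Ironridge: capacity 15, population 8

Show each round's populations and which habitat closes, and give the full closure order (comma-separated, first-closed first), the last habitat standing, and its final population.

Closure order: Greywater, Hollowpine, Briarlake, Dunmere, Elkhorn, Juniper
Last habitat: Ironridge with 101 animals

Round 1: Briarlake=16 Dunmere=11 Elkhorn=15 Greywater=23 Hollowpine=12 Ironridge=8 Juniper=16 → close Greywater (overflow 13)
  23÷6 = 3 each, +1 to first 5
Round 2: Briarlake=20 Dunmere=15 Elkhorn=19 Hollowpine=16 Ironridge=12 Juniper=19 → close Hollowpine (overflow 11)
  16÷5 = 3 each, +1 to first 1
Round 3: Briarlake=24 Dunmere=18 Elkhorn=22 Ironridge=15 Juniper=22 → close Briarlake (overflow 12)
  24÷4 = 6 each, +1 to first 0
Round 4: Dunmere=24 Elkhorn=28 Ironridge=21 Juniper=28 → close Dunmere (overflow 18)
  24÷3 = 8 each, +1 to first 0
Round 5: Elkhorn=36 Ironridge=29 Juniper=36 → close Elkhorn (overflow 24)
  36÷2 = 18 each, +1 to first 0
Round 6: Ironridge=47 Juniper=54 → close Juniper (overflow 39)
  54÷1 = 54 each, +1 to first 0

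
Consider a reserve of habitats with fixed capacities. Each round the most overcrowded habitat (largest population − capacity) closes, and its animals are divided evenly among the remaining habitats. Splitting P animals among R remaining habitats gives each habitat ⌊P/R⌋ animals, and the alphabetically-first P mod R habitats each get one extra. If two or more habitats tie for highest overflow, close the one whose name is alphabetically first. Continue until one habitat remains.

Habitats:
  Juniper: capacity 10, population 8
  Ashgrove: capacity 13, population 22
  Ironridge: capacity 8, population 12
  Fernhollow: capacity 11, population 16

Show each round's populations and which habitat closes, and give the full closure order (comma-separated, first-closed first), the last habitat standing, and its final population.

Round 1: Ashgrove=22 Fernhollow=16 Ironridge=12 Juniper=8 → close Ashgrove (overflow 9)
  22÷3 = 7 each, +1 to first 1
Round 2: Fernhollow=24 Ironridge=19 Juniper=15 → close Fernhollow (overflow 13)
  24÷2 = 12 each, +1 to first 0
Round 3: Ironridge=31 Juniper=27 → close Ironridge (overflow 23)
  31÷1 = 31 each, +1 to first 0

Closure order: Ashgrove, Fernhollow, Ironridge
Last habitat: Juniper with 58 animals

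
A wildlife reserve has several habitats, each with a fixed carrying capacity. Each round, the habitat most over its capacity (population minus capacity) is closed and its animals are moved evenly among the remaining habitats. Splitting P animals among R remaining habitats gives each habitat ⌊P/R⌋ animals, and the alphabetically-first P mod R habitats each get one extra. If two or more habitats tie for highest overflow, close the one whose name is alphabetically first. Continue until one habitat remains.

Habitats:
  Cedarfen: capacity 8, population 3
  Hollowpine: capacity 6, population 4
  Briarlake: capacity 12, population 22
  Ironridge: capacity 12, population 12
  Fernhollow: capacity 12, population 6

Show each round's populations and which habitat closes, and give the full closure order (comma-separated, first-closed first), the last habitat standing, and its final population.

Closure order: Briarlake, Ironridge, Hollowpine, Cedarfen
Last habitat: Fernhollow with 47 animals

Round 1: Briarlake=22 Cedarfen=3 Fernhollow=6 Hollowpine=4 Ironridge=12 → close Briarlake (overflow 10)
  22÷4 = 5 each, +1 to first 2
Round 2: Cedarfen=9 Fernhollow=12 Hollowpine=9 Ironridge=17 → close Ironridge (overflow 5)
  17÷3 = 5 each, +1 to first 2
Round 3: Cedarfen=15 Fernhollow=18 Hollowpine=14 → close Hollowpine (overflow 8)
  14÷2 = 7 each, +1 to first 0
Round 4: Cedarfen=22 Fernhollow=25 → close Cedarfen (overflow 14)
  22÷1 = 22 each, +1 to first 0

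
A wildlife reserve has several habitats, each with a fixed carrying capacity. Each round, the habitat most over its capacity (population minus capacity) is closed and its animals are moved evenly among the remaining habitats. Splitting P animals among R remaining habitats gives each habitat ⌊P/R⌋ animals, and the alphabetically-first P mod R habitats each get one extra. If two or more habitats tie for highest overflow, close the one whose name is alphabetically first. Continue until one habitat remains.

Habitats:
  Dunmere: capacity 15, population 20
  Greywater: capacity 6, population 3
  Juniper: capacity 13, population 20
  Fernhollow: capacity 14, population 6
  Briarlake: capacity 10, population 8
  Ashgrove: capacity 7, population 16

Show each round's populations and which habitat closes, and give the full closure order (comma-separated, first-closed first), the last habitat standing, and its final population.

Closure order: Ashgrove, Juniper, Dunmere, Briarlake, Greywater
Last habitat: Fernhollow with 73 animals

Round 1: Ashgrove=16 Briarlake=8 Dunmere=20 Fernhollow=6 Greywater=3 Juniper=20 → close Ashgrove (overflow 9)
  16÷5 = 3 each, +1 to first 1
Round 2: Briarlake=12 Dunmere=23 Fernhollow=9 Greywater=6 Juniper=23 → close Juniper (overflow 10)
  23÷4 = 5 each, +1 to first 3
Round 3: Briarlake=18 Dunmere=29 Fernhollow=15 Greywater=11 → close Dunmere (overflow 14)
  29÷3 = 9 each, +1 to first 2
Round 4: Briarlake=28 Fernhollow=25 Greywater=20 → close Briarlake (overflow 18)
  28÷2 = 14 each, +1 to first 0
Round 5: Fernhollow=39 Greywater=34 → close Greywater (overflow 28)
  34÷1 = 34 each, +1 to first 0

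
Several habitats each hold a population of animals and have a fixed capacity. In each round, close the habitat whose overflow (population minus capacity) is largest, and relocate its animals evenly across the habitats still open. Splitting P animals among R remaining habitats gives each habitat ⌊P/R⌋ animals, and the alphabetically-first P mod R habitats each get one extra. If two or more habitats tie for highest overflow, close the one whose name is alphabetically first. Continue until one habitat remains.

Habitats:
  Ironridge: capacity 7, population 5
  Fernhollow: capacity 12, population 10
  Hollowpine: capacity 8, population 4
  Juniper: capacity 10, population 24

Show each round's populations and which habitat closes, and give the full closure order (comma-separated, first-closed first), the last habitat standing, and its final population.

Closure order: Juniper, Fernhollow, Ironridge
Last habitat: Hollowpine with 43 animals

Round 1: Fernhollow=10 Hollowpine=4 Ironridge=5 Juniper=24 → close Juniper (overflow 14)
  24÷3 = 8 each, +1 to first 0
Round 2: Fernhollow=18 Hollowpine=12 Ironridge=13 → close Fernhollow (overflow 6)
  18÷2 = 9 each, +1 to first 0
Round 3: Hollowpine=21 Ironridge=22 → close Ironridge (overflow 15)
  22÷1 = 22 each, +1 to first 0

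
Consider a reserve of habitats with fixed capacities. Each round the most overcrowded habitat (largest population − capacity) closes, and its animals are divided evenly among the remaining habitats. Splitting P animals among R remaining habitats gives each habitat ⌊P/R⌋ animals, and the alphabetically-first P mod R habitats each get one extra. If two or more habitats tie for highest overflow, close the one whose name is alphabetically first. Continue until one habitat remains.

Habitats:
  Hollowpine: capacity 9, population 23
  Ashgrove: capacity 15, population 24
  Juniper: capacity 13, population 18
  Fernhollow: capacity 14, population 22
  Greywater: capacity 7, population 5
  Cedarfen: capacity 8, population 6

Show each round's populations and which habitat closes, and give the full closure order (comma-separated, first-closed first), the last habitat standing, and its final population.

Closure order: Hollowpine, Ashgrove, Fernhollow, Juniper, Cedarfen
Last habitat: Greywater with 98 animals

Round 1: Ashgrove=24 Cedarfen=6 Fernhollow=22 Greywater=5 Hollowpine=23 Juniper=18 → close Hollowpine (overflow 14)
  23÷5 = 4 each, +1 to first 3
Round 2: Ashgrove=29 Cedarfen=11 Fernhollow=27 Greywater=9 Juniper=22 → close Ashgrove (overflow 14)
  29÷4 = 7 each, +1 to first 1
Round 3: Cedarfen=19 Fernhollow=34 Greywater=16 Juniper=29 → close Fernhollow (overflow 20)
  34÷3 = 11 each, +1 to first 1
Round 4: Cedarfen=31 Greywater=27 Juniper=40 → close Juniper (overflow 27)
  40÷2 = 20 each, +1 to first 0
Round 5: Cedarfen=51 Greywater=47 → close Cedarfen (overflow 43)
  51÷1 = 51 each, +1 to first 0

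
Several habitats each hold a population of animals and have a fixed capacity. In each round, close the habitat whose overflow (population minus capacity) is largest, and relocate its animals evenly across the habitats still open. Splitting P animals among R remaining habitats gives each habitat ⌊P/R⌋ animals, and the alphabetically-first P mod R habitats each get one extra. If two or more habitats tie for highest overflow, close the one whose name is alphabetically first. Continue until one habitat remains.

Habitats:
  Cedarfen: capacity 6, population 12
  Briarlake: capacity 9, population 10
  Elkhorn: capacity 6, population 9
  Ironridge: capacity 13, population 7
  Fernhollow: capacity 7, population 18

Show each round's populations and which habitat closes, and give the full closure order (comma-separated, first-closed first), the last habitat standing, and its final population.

Closure order: Fernhollow, Cedarfen, Elkhorn, Briarlake
Last habitat: Ironridge with 56 animals

Round 1: Briarlake=10 Cedarfen=12 Elkhorn=9 Fernhollow=18 Ironridge=7 → close Fernhollow (overflow 11)
  18÷4 = 4 each, +1 to first 2
Round 2: Briarlake=15 Cedarfen=17 Elkhorn=13 Ironridge=11 → close Cedarfen (overflow 11)
  17÷3 = 5 each, +1 to first 2
Round 3: Briarlake=21 Elkhorn=19 Ironridge=16 → close Elkhorn (overflow 13)
  19÷2 = 9 each, +1 to first 1
Round 4: Briarlake=31 Ironridge=25 → close Briarlake (overflow 22)
  31÷1 = 31 each, +1 to first 0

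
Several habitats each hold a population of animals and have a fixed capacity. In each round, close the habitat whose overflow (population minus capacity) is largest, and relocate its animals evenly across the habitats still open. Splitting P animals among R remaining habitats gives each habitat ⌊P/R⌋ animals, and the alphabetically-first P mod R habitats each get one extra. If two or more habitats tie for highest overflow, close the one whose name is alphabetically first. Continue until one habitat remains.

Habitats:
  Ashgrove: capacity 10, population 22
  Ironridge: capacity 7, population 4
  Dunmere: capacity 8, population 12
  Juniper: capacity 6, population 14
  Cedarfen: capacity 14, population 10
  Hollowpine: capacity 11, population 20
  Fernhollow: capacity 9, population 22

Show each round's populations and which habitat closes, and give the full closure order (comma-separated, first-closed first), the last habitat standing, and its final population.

Round 1: Ashgrove=22 Cedarfen=10 Dunmere=12 Fernhollow=22 Hollowpine=20 Ironridge=4 Juniper=14 → close Fernhollow (overflow 13)
  22÷6 = 3 each, +1 to first 4
Round 2: Ashgrove=26 Cedarfen=14 Dunmere=16 Hollowpine=24 Ironridge=7 Juniper=17 → close Ashgrove (overflow 16)
  26÷5 = 5 each, +1 to first 1
Round 3: Cedarfen=20 Dunmere=21 Hollowpine=29 Ironridge=12 Juniper=22 → close Hollowpine (overflow 18)
  29÷4 = 7 each, +1 to first 1
Round 4: Cedarfen=28 Dunmere=28 Ironridge=19 Juniper=29 → close Juniper (overflow 23)
  29÷3 = 9 each, +1 to first 2
Round 5: Cedarfen=38 Dunmere=38 Ironridge=28 → close Dunmere (overflow 30)
  38÷2 = 19 each, +1 to first 0
Round 6: Cedarfen=57 Ironridge=47 → close Cedarfen (overflow 43)
  57÷1 = 57 each, +1 to first 0

Closure order: Fernhollow, Ashgrove, Hollowpine, Juniper, Dunmere, Cedarfen
Last habitat: Ironridge with 104 animals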